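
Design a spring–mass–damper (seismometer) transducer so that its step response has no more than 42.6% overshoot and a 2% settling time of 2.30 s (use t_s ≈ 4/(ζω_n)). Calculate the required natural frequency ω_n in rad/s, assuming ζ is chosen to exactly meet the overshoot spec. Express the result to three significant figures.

ω_n ≈ 6.63 rad/s

From %OS = 100·exp(−πζ/√(1−ζ²)), invert to get ζ = −ln(OS)/√(π² + ln²(OS)) with OS = 0.426.
−ln 0.426 = 0.8533, so ζ = 0.8533/√(π² + 0.7281) = 0.262.
From t_s ≈ 4/(ζω_n): ω_n = 4/(ζ·t_s) = 4/(0.262·2.30) = 6.63 rad/s.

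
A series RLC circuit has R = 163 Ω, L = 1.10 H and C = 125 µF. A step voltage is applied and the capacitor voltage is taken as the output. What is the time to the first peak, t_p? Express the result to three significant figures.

t_p ≈ 0.0744 s

For a series RLC circuit (capacitor voltage as output), ω_n = 1/√(LC) = 1/√(1.10 H · 125 µF) = 85.3 rad/s.
ζ = (R/2)·√(C/L) = (163/2)·√(125 µF/1.10 H) = 0.869.
ω_d = ω_n√(1−ζ²) = 42.2 rad/s. t_p = π/ω_d = 0.0744 s.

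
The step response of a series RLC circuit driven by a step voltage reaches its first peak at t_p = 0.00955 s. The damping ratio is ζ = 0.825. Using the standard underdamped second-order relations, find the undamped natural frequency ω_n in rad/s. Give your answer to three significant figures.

ω_n ≈ 582 rad/s

Peak time t_p = π/ω_d, so ω_d = π/t_p = π/0.00955 = 329 rad/s.
ω_n = ω_d/√(1−ζ²) = 329/√0.319 = 582 rad/s.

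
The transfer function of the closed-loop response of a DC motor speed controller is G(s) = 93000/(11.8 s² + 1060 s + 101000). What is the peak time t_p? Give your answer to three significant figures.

Dividing through by 11.8: denominator becomes s² + 89.83 s + 8559.
So ω_n = √8559 = 92.5 rad/s and ζ = 89.83/(2·92.5) = 0.485.
The damped frequency ω_d = ω_n√(1−ζ²) = 80.9 rad/s. t_p = π/ω_d = 0.0388 s.

t_p ≈ 0.0388 s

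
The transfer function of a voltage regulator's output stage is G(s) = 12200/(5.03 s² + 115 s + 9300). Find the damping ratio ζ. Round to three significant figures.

Dividing through by 5.03: denominator becomes s² + 22.86 s + 1849.
So ω_n = √1849 = 43.0 rad/s and ζ = 22.86/(2·43.0) = 0.266.

ζ ≈ 0.266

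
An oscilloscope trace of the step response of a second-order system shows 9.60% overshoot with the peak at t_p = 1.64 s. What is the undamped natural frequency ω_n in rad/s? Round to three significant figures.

ζ from %OS: ζ = |ln 0.0960|/√(π²+ln²0.0960) = 0.598.
From t_p = π/ω_d, ω_d = π/1.64 = 1.92 rad/s, so ω_n = ω_d/√(1−ζ²) = 2.39 rad/s.

ω_n ≈ 2.39 rad/s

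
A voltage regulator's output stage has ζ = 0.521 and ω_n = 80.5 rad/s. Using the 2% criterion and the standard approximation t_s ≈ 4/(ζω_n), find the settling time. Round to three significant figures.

t_s ≈ 0.0954 s

t_s ≈ 4/(ζω_n) = 4/(0.521 × 80.5) = 0.0954 s.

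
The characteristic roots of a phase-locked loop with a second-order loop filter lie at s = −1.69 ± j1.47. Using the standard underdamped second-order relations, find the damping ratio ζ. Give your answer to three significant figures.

With σ = 1.69, ω_d = 1.47: ω_n = √(σ²+ω_d²) = 2.24 rad/s, ζ = σ/ω_n = 0.755.

ζ ≈ 0.755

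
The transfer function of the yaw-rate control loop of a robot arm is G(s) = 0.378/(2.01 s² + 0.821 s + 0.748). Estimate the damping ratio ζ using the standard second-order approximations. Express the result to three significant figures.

Dividing through by 2.01: denominator becomes s² + 0.4085 s + 0.3721.
So ω_n = √0.3721 = 0.610 rad/s and ζ = 0.4085/(2·0.610) = 0.335.

ζ ≈ 0.335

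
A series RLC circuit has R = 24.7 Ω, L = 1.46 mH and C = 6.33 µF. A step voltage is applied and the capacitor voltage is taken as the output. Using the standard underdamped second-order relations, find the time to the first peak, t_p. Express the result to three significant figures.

t_p ≈ 0.000519 s

For a series RLC circuit (capacitor voltage as output), ω_n = 1/√(LC) = 1/√(1.46 mH · 6.33 µF) = 10400 rad/s.
ζ = (R/2)·√(C/L) = (24.7/2)·√(6.33 µF/1.46 mH) = 0.813.
ω_d = ω_n√(1−ζ²) = 6050 rad/s. t_p = π/ω_d = 0.000519 s.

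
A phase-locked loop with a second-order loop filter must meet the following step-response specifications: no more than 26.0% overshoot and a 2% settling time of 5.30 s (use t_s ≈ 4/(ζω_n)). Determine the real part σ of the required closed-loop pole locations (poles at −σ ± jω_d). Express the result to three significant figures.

The settling-time spec alone fixes σ = ζω_n = 4/t_s = 4/5.30 = 0.755.
(Overshoot then fixes ζ = 0.394 and hence ω_d = σ·√(1−ζ²)/ζ = 1.76 rad/s.)

σ ≈ 0.755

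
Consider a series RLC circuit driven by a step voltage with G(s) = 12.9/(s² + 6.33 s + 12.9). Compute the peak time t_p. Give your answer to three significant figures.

Comparing the denominator to s² + 2ζω_n s + ω_n²: ω_n = √12.9 = 3.59 rad/s, and 2ζω_n = 6.33 so ζ = 6.33/(2·3.59) = 0.881.
ω_d = ω_n√(1−ζ²) = 1.70 rad/s. Then t_p = π/ω_d = 1.85 s.

t_p ≈ 1.85 s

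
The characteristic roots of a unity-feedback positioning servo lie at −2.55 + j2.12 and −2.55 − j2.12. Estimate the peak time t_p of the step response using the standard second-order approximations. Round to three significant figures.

t_p = π/ω_d with ω_d = 2.12 (the imaginary part), so t_p = 1.48 s.

t_p ≈ 1.48 s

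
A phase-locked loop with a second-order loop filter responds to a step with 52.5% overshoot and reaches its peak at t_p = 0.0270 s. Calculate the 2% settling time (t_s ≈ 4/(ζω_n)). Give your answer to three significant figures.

t_s ≈ 0.168 s

From the overshoot, ζ = −ln(OS)/√(π²+ln²(OS)) = 0.201.
t_p = π/ω_d ⇒ ω_d = 116 rad/s; then ω_n = ω_d/√(1−ζ²) = 119 rad/s.
t_s ≈ 4/(ζω_n) = 4/(0.201·119) = 0.168 s.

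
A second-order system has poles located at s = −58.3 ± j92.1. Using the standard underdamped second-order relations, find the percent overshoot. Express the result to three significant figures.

%OS ≈ 13.7%

|pole| = ω_n = √(58.3² + 92.1²) = 109 rad/s; ζ = cos θ = σ/ω_n = 0.535.
%OS = 100·exp(−πζ/√(1−ζ²)) = 13.7%.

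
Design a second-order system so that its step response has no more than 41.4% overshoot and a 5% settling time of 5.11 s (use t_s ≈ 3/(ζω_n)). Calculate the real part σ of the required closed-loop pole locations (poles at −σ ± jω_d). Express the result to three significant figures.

The settling-time spec alone fixes σ = ζω_n = 3/t_s = 3/5.11 = 0.587.
(Overshoot then fixes ζ = 0.270 and hence ω_d = σ·√(1−ζ²)/ζ = 2.09 rad/s.)

σ ≈ 0.587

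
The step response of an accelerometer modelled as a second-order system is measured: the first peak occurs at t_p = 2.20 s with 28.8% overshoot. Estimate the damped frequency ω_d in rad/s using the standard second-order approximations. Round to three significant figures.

t_p = π/ω_d, so ω_d = π/2.20 = 1.43 rad/s.

ω_d ≈ 1.43 rad/s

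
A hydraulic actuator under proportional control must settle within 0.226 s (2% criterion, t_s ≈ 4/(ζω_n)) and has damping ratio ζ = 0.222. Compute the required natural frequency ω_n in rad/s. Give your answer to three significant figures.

Rearranging t_s ≈ 4/(ζω_n) gives ω_n = 4/(ζ·t_s) = 4/(0.222 × 0.226) = 79.7 rad/s.

ω_n ≈ 79.7 rad/s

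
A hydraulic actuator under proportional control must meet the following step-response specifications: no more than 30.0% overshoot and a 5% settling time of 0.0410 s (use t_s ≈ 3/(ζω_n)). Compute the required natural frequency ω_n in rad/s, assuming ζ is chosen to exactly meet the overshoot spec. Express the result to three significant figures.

ζ = −ln(OS)/√(π² + (ln OS)²). With OS = 0.300, ln OS = −1.204 and ζ = 1.204/3.364 = 0.358.
From t_s ≈ 3/(ζω_n): ω_n = 3/(ζ·t_s) = 3/(0.358·0.0410) = 204 rad/s.

ω_n ≈ 204 rad/s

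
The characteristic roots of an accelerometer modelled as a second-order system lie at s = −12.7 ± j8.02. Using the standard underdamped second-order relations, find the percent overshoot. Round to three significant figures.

With σ = 12.7, ω_d = 8.02: ω_n = √(σ²+ω_d²) = 15.0 rad/s, ζ = σ/ω_n = 0.846.
%OS = 100 e^{−πζ/√(1−ζ²)} with ζ = 0.846 gives 0.691%.

%OS ≈ 0.691%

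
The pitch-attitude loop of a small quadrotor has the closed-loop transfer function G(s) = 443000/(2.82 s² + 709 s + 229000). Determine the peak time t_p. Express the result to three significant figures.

Dividing through by 2.82: denominator becomes s² + 251.4 s + 81210.
So ω_n = √81210 = 285 rad/s and ζ = 251.4/(2·285) = 0.441.
ω_d = ω_n√(1−ζ²) = 256 rad/s. t_p = π/ω_d = 0.0123 s.

t_p ≈ 0.0123 s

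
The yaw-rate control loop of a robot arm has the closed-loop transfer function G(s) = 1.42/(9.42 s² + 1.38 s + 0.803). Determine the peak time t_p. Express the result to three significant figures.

Dividing through by 9.42: denominator becomes s² + 0.1465 s + 0.08524.
So ω_n = √0.08524 = 0.292 rad/s and ζ = 0.1465/(2·0.292) = 0.251.
The damped frequency ω_d = ω_n√(1−ζ²) = 0.283 rad/s. t_p = π/ω_d = 11.1 s.

t_p ≈ 11.1 s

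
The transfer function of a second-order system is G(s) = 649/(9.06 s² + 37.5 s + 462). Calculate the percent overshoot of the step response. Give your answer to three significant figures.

%OS ≈ 38.6%

Dividing through by 9.06: denominator becomes s² + 4.139 s + 50.99.
So ω_n = √50.99 = 7.14 rad/s and ζ = 4.139/(2·7.14) = 0.290.
%OS = 100 e^{−πζ/√(1−ζ²)} with ζ = 0.290 gives 38.6%.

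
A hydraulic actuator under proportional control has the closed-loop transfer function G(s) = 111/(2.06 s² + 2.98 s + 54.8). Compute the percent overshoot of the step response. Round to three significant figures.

%OS ≈ 64.1%

Dividing through by 2.06: denominator becomes s² + 1.447 s + 26.60.
So ω_n = √26.60 = 5.16 rad/s and ζ = 1.447/(2·5.16) = 0.140.
%OS = 100·exp(−πζ/√(1−ζ²)) = 64.1%.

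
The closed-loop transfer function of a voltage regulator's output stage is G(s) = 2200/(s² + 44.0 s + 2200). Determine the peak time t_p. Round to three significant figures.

ω_n = √2200 = 46.9 rad/s; ζ = 44.0/(2·46.9) = 0.469.
ω_d = ω_n√(1−ζ²) = 41.4 rad/s. Then t_p = π/ω_d = 0.0758 s.

t_p ≈ 0.0758 s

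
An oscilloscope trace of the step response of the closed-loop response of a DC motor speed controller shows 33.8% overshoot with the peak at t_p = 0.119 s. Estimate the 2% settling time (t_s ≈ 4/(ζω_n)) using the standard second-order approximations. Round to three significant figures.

t_s ≈ 0.439 s

From the overshoot, ζ = −ln(OS)/√(π²+ln²(OS)) = 0.326.
From t_p = π/ω_d, ω_d = π/0.119 = 26.4 rad/s, so ω_n = ω_d/√(1−ζ²) = 27.9 rad/s.
t_s ≈ 4/(ζω_n) = 4/(0.326·27.9) = 0.439 s.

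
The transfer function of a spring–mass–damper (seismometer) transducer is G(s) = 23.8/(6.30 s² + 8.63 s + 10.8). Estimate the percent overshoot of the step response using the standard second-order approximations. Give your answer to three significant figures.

Dividing through by 6.30: denominator becomes s² + 1.370 s + 1.714.
So ω_n = √1.714 = 1.31 rad/s and ζ = 1.370/(2·1.31) = 0.523.
Overshoot: exp(−π·0.523/√(1−0.523²)) = 0.145, i.e. 14.5%.

%OS ≈ 14.5%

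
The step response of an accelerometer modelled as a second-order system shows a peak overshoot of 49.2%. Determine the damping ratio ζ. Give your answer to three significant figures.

ζ ≈ 0.220

ζ = −ln(OS)/√(π² + (ln OS)²). With OS = 0.492, ln OS = −0.7093 and ζ = 0.7093/3.221 = 0.220.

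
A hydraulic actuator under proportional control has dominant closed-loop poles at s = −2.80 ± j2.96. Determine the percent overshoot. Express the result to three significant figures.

With σ = 2.80, ω_d = 2.96: ω_n = √(σ²+ω_d²) = 4.07 rad/s, ζ = σ/ω_n = 0.687.
%OS = 100 e^{−πζ/√(1−ζ²)} with ζ = 0.687 gives 5.12%.

%OS ≈ 5.12%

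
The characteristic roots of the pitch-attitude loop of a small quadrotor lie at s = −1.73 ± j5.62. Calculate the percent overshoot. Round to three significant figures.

%OS ≈ 38.0%

With σ = 1.73, ω_d = 5.62: ω_n = √(σ²+ω_d²) = 5.88 rad/s, ζ = σ/ω_n = 0.294.
%OS = 100·exp(−πζ/√(1−ζ²)) = 38.0%.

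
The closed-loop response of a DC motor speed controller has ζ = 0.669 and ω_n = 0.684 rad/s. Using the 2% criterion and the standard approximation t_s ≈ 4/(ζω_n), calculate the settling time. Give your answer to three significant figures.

t_s ≈ 4/(ζω_n) = 4/(0.669 × 0.684) = 8.74 s.

t_s ≈ 8.74 s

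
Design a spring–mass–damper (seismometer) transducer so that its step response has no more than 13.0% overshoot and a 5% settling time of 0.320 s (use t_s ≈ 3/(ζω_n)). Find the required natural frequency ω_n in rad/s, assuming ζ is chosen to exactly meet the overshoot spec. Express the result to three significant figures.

ω_n ≈ 17.2 rad/s

ζ = −ln(OS)/√(π² + (ln OS)²). With OS = 0.130, ln OS = −2.040 and ζ = 2.040/3.746 = 0.545.
Then ω_n = 3/(ζ t_s) = 3/(0.545 × 0.320) = 17.2 rad/s.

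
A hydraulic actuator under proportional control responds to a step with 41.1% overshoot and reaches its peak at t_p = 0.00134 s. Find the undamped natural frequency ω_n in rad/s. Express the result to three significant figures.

ω_n ≈ 2440 rad/s

From the overshoot, ζ = −ln(OS)/√(π²+ln²(OS)) = 0.272.
From t_p = π/ω_d, ω_d = π/0.00134 = 2340 rad/s, so ω_n = ω_d/√(1−ζ²) = 2440 rad/s.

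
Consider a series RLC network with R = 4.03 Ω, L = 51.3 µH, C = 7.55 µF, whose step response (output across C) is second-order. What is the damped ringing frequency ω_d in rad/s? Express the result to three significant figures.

ω_d ≈ 32200 rad/s

For a series RLC circuit (capacitor voltage as output), ω_n = 1/√(LC) = 1/√(51.3 µH · 7.55 µF) = 50800 rad/s.
ζ = (R/2)·√(C/L) = (4.03/2)·√(7.55 µF/51.3 µH) = 0.773.
The damped frequency ω_d = ω_n√(1−ζ²) = 32200 rad/s.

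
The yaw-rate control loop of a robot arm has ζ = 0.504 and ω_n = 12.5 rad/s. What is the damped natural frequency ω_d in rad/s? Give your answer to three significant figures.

ω_d ≈ 10.8 rad/s

ω_d = ω_n√(1−ζ²) = 12.5·√0.746 = 10.8 rad/s.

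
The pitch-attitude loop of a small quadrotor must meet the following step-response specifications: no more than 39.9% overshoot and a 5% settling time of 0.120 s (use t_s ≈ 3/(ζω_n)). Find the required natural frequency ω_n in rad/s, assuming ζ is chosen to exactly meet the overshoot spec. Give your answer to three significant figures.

ζ = −ln(OS)/√(π² + (ln OS)²). With OS = 0.399, ln OS = −0.9188 and ζ = 0.9188/3.273 = 0.281.
Then ω_n = 3/(ζ t_s) = 3/(0.281 × 0.120) = 89.1 rad/s.

ω_n ≈ 89.1 rad/s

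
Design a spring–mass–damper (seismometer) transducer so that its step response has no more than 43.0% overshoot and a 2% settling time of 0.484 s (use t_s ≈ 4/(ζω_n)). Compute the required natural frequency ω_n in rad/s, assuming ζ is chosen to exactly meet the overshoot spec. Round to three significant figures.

ω_n ≈ 31.9 rad/s

Inverting the overshoot relation: ζ = |ln 0.430|/√(π² + ln²0.430) = 0.259.
Then ω_n = 4/(ζ t_s) = 4/(0.259 × 0.484) = 31.9 rad/s.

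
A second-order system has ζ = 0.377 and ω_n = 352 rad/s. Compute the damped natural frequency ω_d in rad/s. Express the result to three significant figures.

ω_d ≈ 326 rad/s

ω_d = ω_n√(1−ζ²) = 352·√0.858 = 326 rad/s.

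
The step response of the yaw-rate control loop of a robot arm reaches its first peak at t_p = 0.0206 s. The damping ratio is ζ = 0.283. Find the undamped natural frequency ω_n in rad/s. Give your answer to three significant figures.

ω_n ≈ 159 rad/s

Peak time t_p = π/ω_d, so ω_d = π/t_p = π/0.0206 = 153 rad/s.
ω_n = ω_d/√(1−ζ²) = 153/√0.920 = 159 rad/s.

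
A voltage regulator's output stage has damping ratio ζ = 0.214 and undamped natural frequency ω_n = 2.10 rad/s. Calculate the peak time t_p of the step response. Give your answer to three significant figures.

t_p ≈ 1.53 s

The damped frequency is ω_d = ω_n√(1−ζ²) = 2.10·√(1−0.0458) = 2.05 rad/s.
Peak time t_p = π/ω_d = π/2.05 = 1.53 s.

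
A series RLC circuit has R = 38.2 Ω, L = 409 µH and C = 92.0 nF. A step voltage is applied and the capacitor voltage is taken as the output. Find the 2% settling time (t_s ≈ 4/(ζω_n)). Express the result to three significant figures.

t_s ≈ 0.0000857 s

For a series RLC circuit (capacitor voltage as output), ω_n = 1/√(LC) = 1/√(409 µH · 92.0 nF) = 163000 rad/s.
ζ = (R/2)·√(C/L) = (38.2/2)·√(92.0 nF/409 µH) = 0.286.
t_s ≈ 4/(ζω_n) = 0.0000857 s.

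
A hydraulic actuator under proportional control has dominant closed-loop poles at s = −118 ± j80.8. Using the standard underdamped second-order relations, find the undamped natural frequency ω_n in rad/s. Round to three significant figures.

ω_n ≈ 143 rad/s

The poles are at −σ ± jω_d with σ = 118 and ω_d = 80.8, so ω_n = √(σ²+ω_d²) = 143 rad/s and ζ = σ/ω_n = 0.825.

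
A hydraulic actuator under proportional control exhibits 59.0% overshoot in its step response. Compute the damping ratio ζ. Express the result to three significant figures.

ζ = −ln(OS)/√(π² + (ln OS)²). With OS = 0.590, ln OS = −0.5276 and ζ = 0.5276/3.186 = 0.166.

ζ ≈ 0.166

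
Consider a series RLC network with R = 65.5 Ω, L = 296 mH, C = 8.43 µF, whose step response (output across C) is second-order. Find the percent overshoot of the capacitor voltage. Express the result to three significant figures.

For a series RLC circuit (capacitor voltage as output), ω_n = 1/√(LC) = 1/√(296 mH · 8.43 µF) = 633 rad/s.
ζ = (R/2)·√(C/L) = (65.5/2)·√(8.43 µF/296 mH) = 0.175.
Overshoot: exp(−π·0.175/√(1−0.175²)) = 0.573, i.e. 57.3%.

%OS ≈ 57.3%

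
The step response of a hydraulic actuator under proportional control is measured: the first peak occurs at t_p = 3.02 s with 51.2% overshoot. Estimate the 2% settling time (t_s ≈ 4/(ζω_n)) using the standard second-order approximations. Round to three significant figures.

The overshoot fixes ζ = −ln(OS)/√(π²+ln²(OS)) = 0.208.
From t_p = π/ω_d, ω_d = π/3.02 = 1.04 rad/s, so ω_n = ω_d/√(1−ζ²) = 1.06 rad/s.
t_s ≈ 4/(ζω_n) = 4/(0.208·1.06) = 18.0 s.

t_s ≈ 18.0 s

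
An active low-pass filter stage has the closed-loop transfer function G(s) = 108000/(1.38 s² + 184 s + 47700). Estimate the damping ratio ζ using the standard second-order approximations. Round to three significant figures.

ζ ≈ 0.359

Dividing through by 1.38: denominator becomes s² + 133.3 s + 34570.
So ω_n = √34570 = 186 rad/s and ζ = 133.3/(2·186) = 0.359.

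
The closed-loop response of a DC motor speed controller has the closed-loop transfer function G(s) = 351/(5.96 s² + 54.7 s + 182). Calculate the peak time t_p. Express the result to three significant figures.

Dividing through by 5.96: denominator becomes s² + 9.178 s + 30.54.
So ω_n = √30.54 = 5.53 rad/s and ζ = 9.178/(2·5.53) = 0.830.
The damped frequency ω_d = ω_n√(1−ζ²) = 3.08 rad/s. t_p = π/ω_d = 1.02 s.

t_p ≈ 1.02 s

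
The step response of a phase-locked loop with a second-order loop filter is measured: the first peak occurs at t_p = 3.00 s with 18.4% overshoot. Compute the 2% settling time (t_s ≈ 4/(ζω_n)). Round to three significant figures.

t_s ≈ 7.09 s

The overshoot fixes ζ = −ln(OS)/√(π²+ln²(OS)) = 0.474.
From t_p = π/ω_d, ω_d = π/3.00 = 1.05 rad/s, so ω_n = ω_d/√(1−ζ²) = 1.19 rad/s.
t_s ≈ 4/(ζω_n) = 4/(0.474·1.19) = 7.09 s.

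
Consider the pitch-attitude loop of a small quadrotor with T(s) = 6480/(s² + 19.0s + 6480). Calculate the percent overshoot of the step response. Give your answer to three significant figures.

ω_n = √6480 = 80.5 rad/s; ζ = 19.0/(2·80.5) = 0.118.
Overshoot: exp(−π·0.118/√(1−0.118²)) = 0.688, i.e. 68.8%.

%OS ≈ 68.8%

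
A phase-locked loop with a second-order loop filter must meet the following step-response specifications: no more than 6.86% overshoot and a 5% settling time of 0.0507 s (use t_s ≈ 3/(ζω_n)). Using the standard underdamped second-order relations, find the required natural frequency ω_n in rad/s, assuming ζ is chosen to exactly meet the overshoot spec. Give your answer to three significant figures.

From %OS = 100·exp(−πζ/√(1−ζ²)), invert to get ζ = −ln(OS)/√(π² + ln²(OS)) with OS = 0.0686.
−ln 0.0686 = 2.679, so ζ = 2.679/√(π² + 7.180) = 0.649.
From t_s ≈ 3/(ζω_n): ω_n = 3/(ζ·t_s) = 3/(0.649·0.0507) = 91.2 rad/s.

ω_n ≈ 91.2 rad/s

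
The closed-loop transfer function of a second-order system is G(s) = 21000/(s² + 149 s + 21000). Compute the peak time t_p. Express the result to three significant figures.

Comparing the denominator to s² + 2ζω_n s + ω_n²: ω_n = √21000 = 145 rad/s, and 2ζω_n = 149 so ζ = 149/(2·145) = 0.514.
ω_d = ω_n√(1−ζ²) = 124 rad/s. Then t_p = π/ω_d = 0.0253 s.

t_p ≈ 0.0253 s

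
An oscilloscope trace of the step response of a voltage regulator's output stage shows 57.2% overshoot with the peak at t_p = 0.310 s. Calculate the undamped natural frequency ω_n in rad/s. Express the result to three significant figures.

ω_n ≈ 10.3 rad/s

The overshoot fixes ζ = −ln(OS)/√(π²+ln²(OS)) = 0.175.
From t_p = π/ω_d, ω_d = π/0.310 = 10.1 rad/s, so ω_n = ω_d/√(1−ζ²) = 10.3 rad/s.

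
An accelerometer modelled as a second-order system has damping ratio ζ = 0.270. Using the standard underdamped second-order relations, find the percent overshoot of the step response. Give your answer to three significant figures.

For an underdamped second-order system, %OS = 100·exp(−πζ/√(1−ζ²)).
πζ/√(1−ζ²) = π·0.270/√(1−0.0729) = 0.8809, so %OS = 100·e^(−0.8809) = 41.4%.

%OS ≈ 41.4%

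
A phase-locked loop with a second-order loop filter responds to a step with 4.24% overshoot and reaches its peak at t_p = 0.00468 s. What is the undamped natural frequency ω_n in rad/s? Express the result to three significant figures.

ω_n ≈ 952 rad/s

From the overshoot, ζ = −ln(OS)/√(π²+ln²(OS)) = 0.709.
t_p = π/ω_d ⇒ ω_d = 671 rad/s; then ω_n = ω_d/√(1−ζ²) = 952 rad/s.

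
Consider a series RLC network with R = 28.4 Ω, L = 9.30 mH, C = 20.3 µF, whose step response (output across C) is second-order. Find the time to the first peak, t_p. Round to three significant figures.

t_p ≈ 0.00182 s

For a series RLC circuit (capacitor voltage as output), ω_n = 1/√(LC) = 1/√(9.30 mH · 20.3 µF) = 2300 rad/s.
ζ = (R/2)·√(C/L) = (28.4/2)·√(20.3 µF/9.30 mH) = 0.663.
ω_d = ω_n√(1−ζ²) = 1720 rad/s. t_p = π/ω_d = 0.00182 s.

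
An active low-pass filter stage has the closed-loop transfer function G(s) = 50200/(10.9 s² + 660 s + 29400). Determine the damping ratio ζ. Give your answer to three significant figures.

ζ ≈ 0.583

Dividing through by 10.9: denominator becomes s² + 60.55 s + 2697.
So ω_n = √2697 = 51.9 rad/s and ζ = 60.55/(2·51.9) = 0.583.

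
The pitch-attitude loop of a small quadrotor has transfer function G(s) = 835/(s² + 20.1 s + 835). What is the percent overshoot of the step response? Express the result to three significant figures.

ω_n = √835 = 28.9 rad/s; ζ = 20.1/(2·28.9) = 0.348.
%OS = 100 e^{−πζ/√(1−ζ²)} with ζ = 0.348 gives 31.2%.

%OS ≈ 31.2%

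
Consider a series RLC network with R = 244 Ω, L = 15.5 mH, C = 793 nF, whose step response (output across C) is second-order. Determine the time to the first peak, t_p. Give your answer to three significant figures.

For a series RLC circuit (capacitor voltage as output), ω_n = 1/√(LC) = 1/√(15.5 mH · 793 nF) = 9020 rad/s.
ζ = (R/2)·√(C/L) = (244/2)·√(793 nF/15.5 mH) = 0.873.
The damped frequency ω_d = ω_n√(1−ζ²) = 4410 rad/s. t_p = π/ω_d = 0.000713 s.

t_p ≈ 0.000713 s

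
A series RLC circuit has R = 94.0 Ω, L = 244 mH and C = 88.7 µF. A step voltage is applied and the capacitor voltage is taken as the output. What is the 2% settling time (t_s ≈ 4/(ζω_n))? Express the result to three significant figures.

t_s ≈ 0.0208 s

For a series RLC circuit (capacitor voltage as output), ω_n = 1/√(LC) = 1/√(244 mH · 88.7 µF) = 215 rad/s.
ζ = (R/2)·√(C/L) = (94.0/2)·√(88.7 µF/244 mH) = 0.896.
t_s ≈ 4/(ζω_n) = 0.0208 s.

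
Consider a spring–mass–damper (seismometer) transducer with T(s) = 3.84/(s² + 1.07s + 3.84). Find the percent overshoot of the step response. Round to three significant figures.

%OS ≈ 41.0%

ω_n = √3.84 = 1.96 rad/s; ζ = 1.07/(2·1.96) = 0.273.
%OS = 100·exp(−πζ/√(1−ζ²)) = 41.0%.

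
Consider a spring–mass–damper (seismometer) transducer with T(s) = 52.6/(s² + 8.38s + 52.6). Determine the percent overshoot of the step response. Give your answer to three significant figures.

%OS ≈ 10.8%

ω_n = √52.6 = 7.25 rad/s; ζ = 8.38/(2·7.25) = 0.578.
%OS = 100 e^{−πζ/√(1−ζ²)} with ζ = 0.578 gives 10.8%.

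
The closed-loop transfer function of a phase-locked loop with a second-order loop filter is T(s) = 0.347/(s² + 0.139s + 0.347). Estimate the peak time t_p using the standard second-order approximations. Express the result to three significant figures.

Comparing the denominator to s² + 2ζω_n s + ω_n²: ω_n = √0.347 = 0.589 rad/s, and 2ζω_n = 0.139 so ζ = 0.139/(2·0.589) = 0.118.
ω_d = ω_n√(1−ζ²) = 0.585 rad/s. Then t_p = π/ω_d = 5.37 s.

t_p ≈ 5.37 s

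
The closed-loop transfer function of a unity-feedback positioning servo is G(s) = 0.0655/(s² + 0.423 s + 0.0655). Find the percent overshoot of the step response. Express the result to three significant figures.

ω_n = √0.0655 = 0.256 rad/s; ζ = 0.423/(2·0.256) = 0.826.
Overshoot: exp(−π·0.826/√(1−0.826²)) = 0.00994, i.e. 0.994%.

%OS ≈ 0.994%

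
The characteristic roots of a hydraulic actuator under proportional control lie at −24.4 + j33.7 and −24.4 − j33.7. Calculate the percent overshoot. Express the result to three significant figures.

With σ = 24.4, ω_d = 33.7: ω_n = √(σ²+ω_d²) = 41.6 rad/s, ζ = σ/ω_n = 0.586.
%OS = 100·exp(−πζ/√(1−ζ²)) = 10.3%.

%OS ≈ 10.3%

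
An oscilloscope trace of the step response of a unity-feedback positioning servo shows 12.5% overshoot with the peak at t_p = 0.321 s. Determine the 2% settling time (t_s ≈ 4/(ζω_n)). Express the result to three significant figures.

ζ from %OS: ζ = |ln 0.125|/√(π²+ln²0.125) = 0.552.
From t_p = π/ω_d, ω_d = π/0.321 = 9.79 rad/s, so ω_n = ω_d/√(1−ζ²) = 11.7 rad/s.
t_s ≈ 4/(ζω_n) = 4/(0.552·11.7) = 0.617 s.

t_s ≈ 0.617 s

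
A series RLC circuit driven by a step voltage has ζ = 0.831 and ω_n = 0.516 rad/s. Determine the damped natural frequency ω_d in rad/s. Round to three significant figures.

ω_d = ω_n√(1−ζ²) = 0.516·√0.309 = 0.287 rad/s.

ω_d ≈ 0.287 rad/s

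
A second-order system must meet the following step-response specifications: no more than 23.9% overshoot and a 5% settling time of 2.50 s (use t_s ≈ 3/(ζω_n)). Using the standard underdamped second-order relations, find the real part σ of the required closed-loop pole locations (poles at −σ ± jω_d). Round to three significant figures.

The settling-time spec alone fixes σ = ζω_n = 3/t_s = 3/2.50 = 1.20.
(Overshoot then fixes ζ = 0.415 and hence ω_d = σ·√(1−ζ²)/ζ = 2.63 rad/s.)

σ ≈ 1.20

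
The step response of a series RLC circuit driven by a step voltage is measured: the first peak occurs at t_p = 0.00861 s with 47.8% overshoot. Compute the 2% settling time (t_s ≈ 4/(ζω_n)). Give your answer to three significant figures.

t_s ≈ 0.0467 s

The overshoot fixes ζ = −ln(OS)/√(π²+ln²(OS)) = 0.229.
t_p = π/ω_d ⇒ ω_d = 365 rad/s; then ω_n = ω_d/√(1−ζ²) = 375 rad/s.
t_s ≈ 4/(ζω_n) = 4/(0.229·375) = 0.0467 s.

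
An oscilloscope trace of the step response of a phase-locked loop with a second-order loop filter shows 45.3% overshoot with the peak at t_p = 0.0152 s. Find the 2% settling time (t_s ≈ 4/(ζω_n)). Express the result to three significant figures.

t_s ≈ 0.0768 s

ζ from %OS: ζ = |ln 0.453|/√(π²+ln²0.453) = 0.244.
t_p = π/ω_d ⇒ ω_d = 207 rad/s; then ω_n = ω_d/√(1−ζ²) = 213 rad/s.
t_s ≈ 4/(ζω_n) = 4/(0.244·213) = 0.0768 s.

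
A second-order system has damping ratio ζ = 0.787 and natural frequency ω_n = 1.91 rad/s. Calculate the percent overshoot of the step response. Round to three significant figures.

%OS ≈ 1.82%

For an underdamped second-order system, %OS = 100·exp(−πζ/√(1−ζ²)).
πζ/√(1−ζ²) = π·0.787/√(1−0.619) = 4.007, so %OS = 100·e^(−4.007) = 1.82%.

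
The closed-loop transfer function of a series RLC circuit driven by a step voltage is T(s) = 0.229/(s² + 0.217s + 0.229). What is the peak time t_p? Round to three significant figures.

ω_n = √0.229 = 0.479 rad/s; ζ = 0.217/(2·0.479) = 0.227.
ω_d = 0.479·√(1 − 0.227²) = 0.466 rad/s. Then t_p = π/ω_d = 6.74 s.

t_p ≈ 6.74 s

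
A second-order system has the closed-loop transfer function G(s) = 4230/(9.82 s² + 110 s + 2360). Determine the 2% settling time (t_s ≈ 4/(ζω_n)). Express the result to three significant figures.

Dividing through by 9.82: denominator becomes s² + 11.20 s + 240.3.
So ω_n = √240.3 = 15.5 rad/s and ζ = 11.20/(2·15.5) = 0.361.
t_s ≈ 4/(ζω_n) = 0.714 s.

t_s ≈ 0.714 s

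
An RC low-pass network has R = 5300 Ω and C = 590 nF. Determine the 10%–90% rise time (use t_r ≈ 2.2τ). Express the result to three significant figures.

t_r ≈ 0.00688 s

τ = RC = 5300 × 590 nF = 0.00313 s.
t_r ≈ 2.2τ = 0.00688 s.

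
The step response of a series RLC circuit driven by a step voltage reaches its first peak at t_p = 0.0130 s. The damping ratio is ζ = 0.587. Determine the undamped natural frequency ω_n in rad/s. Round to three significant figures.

Peak time t_p = π/ω_d, so ω_d = π/t_p = π/0.0130 = 242 rad/s.
ω_n = ω_d/√(1−ζ²) = 242/√0.655 = 298 rad/s.

ω_n ≈ 298 rad/s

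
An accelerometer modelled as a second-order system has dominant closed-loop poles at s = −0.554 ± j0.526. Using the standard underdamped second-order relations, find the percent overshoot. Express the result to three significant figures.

%OS ≈ 3.66%

|pole| = ω_n = √(0.554² + 0.526²) = 0.764 rad/s; ζ = cos θ = σ/ω_n = 0.725.
%OS = 100 e^{−πζ/√(1−ζ²)} with ζ = 0.725 gives 3.66%.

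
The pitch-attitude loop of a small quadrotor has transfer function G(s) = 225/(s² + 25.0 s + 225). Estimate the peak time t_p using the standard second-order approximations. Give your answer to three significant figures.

Comparing the denominator to s² + 2ζω_n s + ω_n²: ω_n = √225 = 15.0 rad/s, and 2ζω_n = 25.0 so ζ = 25.0/(2·15.0) = 0.833.
ω_d = 15.0·√(1 − 0.833²) = 8.29 rad/s. Then t_p = π/ω_d = 0.379 s.

t_p ≈ 0.379 s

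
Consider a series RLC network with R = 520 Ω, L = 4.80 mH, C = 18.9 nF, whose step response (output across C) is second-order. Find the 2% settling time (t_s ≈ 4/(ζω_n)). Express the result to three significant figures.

For a series RLC circuit (capacitor voltage as output), ω_n = 1/√(LC) = 1/√(4.80 mH · 18.9 nF) = 105000 rad/s.
ζ = (R/2)·√(C/L) = (520/2)·√(18.9 nF/4.80 mH) = 0.516.
t_s ≈ 4/(ζω_n) = 0.0000738 s.

t_s ≈ 0.0000738 s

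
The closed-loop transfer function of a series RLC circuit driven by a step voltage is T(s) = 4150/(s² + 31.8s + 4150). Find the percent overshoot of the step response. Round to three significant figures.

%OS ≈ 44.9%

ω_n = √4150 = 64.4 rad/s; ζ = 31.8/(2·64.4) = 0.247.
%OS = 100 e^{−πζ/√(1−ζ²)} with ζ = 0.247 gives 44.9%.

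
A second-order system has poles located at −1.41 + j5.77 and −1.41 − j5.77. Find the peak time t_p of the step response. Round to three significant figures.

t_p = π/ω_d with ω_d = 5.77 (the imaginary part), so t_p = 0.544 s.

t_p ≈ 0.544 s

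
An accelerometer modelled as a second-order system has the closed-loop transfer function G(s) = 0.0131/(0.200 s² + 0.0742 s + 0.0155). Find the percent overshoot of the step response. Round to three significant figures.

%OS ≈ 6.04%

Dividing through by 0.200: denominator becomes s² + 0.3710 s + 0.07750.
So ω_n = √0.07750 = 0.278 rad/s and ζ = 0.3710/(2·0.278) = 0.666.
Overshoot: exp(−π·0.666/√(1−0.666²)) = 0.0604, i.e. 6.04%.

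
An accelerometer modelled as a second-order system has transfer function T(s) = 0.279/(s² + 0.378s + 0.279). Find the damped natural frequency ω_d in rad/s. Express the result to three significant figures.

ω_d ≈ 0.493 rad/s

Matching coefficients with s² + 2ζω_n s + ω_n² gives ω_n² = 0.279 ⇒ ω_n = 0.528 rad/s, and ζ = 0.378/(2ω_n) = 0.358.
The damped frequency ω_d = ω_n√(1−ζ²) = 0.493 rad/s.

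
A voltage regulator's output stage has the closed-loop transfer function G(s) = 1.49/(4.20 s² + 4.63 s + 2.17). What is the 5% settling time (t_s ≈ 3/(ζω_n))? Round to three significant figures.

t_s ≈ 5.44 s

Dividing through by 4.20: denominator becomes s² + 1.102 s + 0.5167.
So ω_n = √0.5167 = 0.719 rad/s and ζ = 1.102/(2·0.719) = 0.767.
t_s ≈ 3/(ζω_n) = 5.44 s.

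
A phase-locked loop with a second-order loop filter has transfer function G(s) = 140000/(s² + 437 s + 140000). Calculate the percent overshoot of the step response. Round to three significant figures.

%OS ≈ 10.4%

Comparing the denominator to s² + 2ζω_n s + ω_n²: ω_n = √140000 = 374 rad/s, and 2ζω_n = 437 so ζ = 437/(2·374) = 0.584.
%OS = 100·exp(−πζ/√(1−ζ²)) = 10.4%.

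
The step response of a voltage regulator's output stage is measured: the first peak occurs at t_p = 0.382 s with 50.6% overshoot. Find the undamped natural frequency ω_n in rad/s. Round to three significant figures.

ω_n ≈ 8.42 rad/s

The overshoot fixes ζ = −ln(OS)/√(π²+ln²(OS)) = 0.212.
From t_p = π/ω_d, ω_d = π/0.382 = 8.22 rad/s, so ω_n = ω_d/√(1−ζ²) = 8.42 rad/s.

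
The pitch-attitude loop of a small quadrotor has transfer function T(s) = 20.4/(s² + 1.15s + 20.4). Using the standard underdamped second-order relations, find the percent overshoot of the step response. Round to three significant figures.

Comparing the denominator to s² + 2ζω_n s + ω_n²: ω_n = √20.4 = 4.52 rad/s, and 2ζω_n = 1.15 so ζ = 1.15/(2·4.52) = 0.127.
%OS = 100·exp(−πζ/√(1−ζ²)) = 66.8%.

%OS ≈ 66.8%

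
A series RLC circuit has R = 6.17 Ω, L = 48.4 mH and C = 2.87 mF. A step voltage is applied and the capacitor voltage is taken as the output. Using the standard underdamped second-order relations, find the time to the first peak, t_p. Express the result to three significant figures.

t_p ≈ 0.0561 s

For a series RLC circuit (capacitor voltage as output), ω_n = 1/√(LC) = 1/√(48.4 mH · 2.87 mF) = 84.8 rad/s.
ζ = (R/2)·√(C/L) = (6.17/2)·√(2.87 mF/48.4 mH) = 0.751.
ω_d = ω_n√(1−ζ²) = 56.0 rad/s. t_p = π/ω_d = 0.0561 s.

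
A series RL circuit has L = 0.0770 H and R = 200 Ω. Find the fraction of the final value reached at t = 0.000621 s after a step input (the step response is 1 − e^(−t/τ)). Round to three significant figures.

τ = L/R = 0.0770/200 = 0.000385 s.
y(t)/y_∞ = 1 − e^(−t/τ) = 1 − e^(−0.000621/0.000385) = 1 − e^(−1.61) = 0.801.

y/y_∞ ≈ 0.801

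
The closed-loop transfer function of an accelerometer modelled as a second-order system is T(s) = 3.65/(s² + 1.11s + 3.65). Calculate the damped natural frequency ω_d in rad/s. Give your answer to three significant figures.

ω_d ≈ 1.83 rad/s

ω_n = √3.65 = 1.91 rad/s; ζ = 1.11/(2·1.91) = 0.291.
ω_d = ω_n√(1−ζ²) = 1.83 rad/s.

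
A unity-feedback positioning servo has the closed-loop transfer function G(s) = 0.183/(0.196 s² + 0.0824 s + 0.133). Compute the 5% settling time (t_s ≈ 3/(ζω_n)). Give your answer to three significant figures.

t_s ≈ 14.3 s

Dividing through by 0.196: denominator becomes s² + 0.4204 s + 0.6786.
So ω_n = √0.6786 = 0.824 rad/s and ζ = 0.4204/(2·0.824) = 0.255.
t_s ≈ 3/(ζω_n) = 14.3 s.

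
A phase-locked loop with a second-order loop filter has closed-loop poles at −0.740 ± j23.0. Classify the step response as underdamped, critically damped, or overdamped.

underdamped

Since the poles form a complex-conjugate pair with nonzero imaginary part, the response is underdamped.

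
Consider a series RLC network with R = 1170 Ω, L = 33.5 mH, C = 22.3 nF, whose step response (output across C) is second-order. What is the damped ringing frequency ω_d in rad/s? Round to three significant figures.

For a series RLC circuit (capacitor voltage as output), ω_n = 1/√(LC) = 1/√(33.5 mH · 22.3 nF) = 36600 rad/s.
ζ = (R/2)·√(C/L) = (1170/2)·√(22.3 nF/33.5 mH) = 0.477.
The damped frequency ω_d = ω_n√(1−ζ²) = 32200 rad/s.

ω_d ≈ 32200 rad/s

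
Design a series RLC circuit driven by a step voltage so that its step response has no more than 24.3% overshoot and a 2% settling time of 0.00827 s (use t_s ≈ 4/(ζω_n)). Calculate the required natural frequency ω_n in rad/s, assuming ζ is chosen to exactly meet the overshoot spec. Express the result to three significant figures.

From %OS = 100·exp(−πζ/√(1−ζ²)), invert to get ζ = −ln(OS)/√(π² + ln²(OS)) with OS = 0.243.
−ln 0.243 = 1.415, so ζ = 1.415/√(π² + 2.001) = 0.411.
From t_s ≈ 4/(ζω_n): ω_n = 4/(ζ·t_s) = 4/(0.411·0.00827) = 1180 rad/s.

ω_n ≈ 1180 rad/s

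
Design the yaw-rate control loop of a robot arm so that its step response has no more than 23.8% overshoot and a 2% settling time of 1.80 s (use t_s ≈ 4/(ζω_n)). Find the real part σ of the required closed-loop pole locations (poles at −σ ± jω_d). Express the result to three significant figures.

σ ≈ 2.22

The settling-time spec alone fixes σ = ζω_n = 4/t_s = 4/1.80 = 2.22.
(Overshoot then fixes ζ = 0.416 and hence ω_d = σ·√(1−ζ²)/ζ = 4.86 rad/s.)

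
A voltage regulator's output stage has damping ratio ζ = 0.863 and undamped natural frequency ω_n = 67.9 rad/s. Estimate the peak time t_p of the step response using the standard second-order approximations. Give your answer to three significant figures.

The damped frequency is ω_d = ω_n√(1−ζ²) = 67.9·√(1−0.745) = 34.3 rad/s.
Peak time t_p = π/ω_d = π/34.3 = 0.0916 s.

t_p ≈ 0.0916 s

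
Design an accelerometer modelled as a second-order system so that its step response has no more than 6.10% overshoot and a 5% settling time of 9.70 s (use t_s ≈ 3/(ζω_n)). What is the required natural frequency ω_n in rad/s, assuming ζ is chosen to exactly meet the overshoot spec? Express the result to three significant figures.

From %OS = 100·exp(−πζ/√(1−ζ²)), invert to get ζ = −ln(OS)/√(π² + ln²(OS)) with OS = 0.0610.
−ln 0.0610 = 2.797, so ζ = 2.797/√(π² + 7.823) = 0.665.
Then ω_n = 3/(ζ t_s) = 3/(0.665 × 9.70) = 0.465 rad/s.

ω_n ≈ 0.465 rad/s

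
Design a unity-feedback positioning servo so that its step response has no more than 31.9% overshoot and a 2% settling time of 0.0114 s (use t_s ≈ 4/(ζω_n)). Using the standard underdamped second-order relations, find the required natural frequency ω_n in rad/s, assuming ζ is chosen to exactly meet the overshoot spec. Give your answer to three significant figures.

ω_n ≈ 1030 rad/s

Inverting the overshoot relation: ζ = |ln 0.319|/√(π² + ln²0.319) = 0.342.
From t_s ≈ 4/(ζω_n): ω_n = 4/(ζ·t_s) = 4/(0.342·0.0114) = 1030 rad/s.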